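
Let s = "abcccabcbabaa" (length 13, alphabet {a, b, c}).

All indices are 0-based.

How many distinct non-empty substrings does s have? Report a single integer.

75

rank | idx | suffix
   0 |  12 | a
   1 |  11 | aa
   2 |   9 | abaa
   3 |   5 | abcbabaa
   4 |   0 | abcccabcbabaa
   5 |  10 | baa
   6 |   8 | babaa
   7 |   6 | bcbabaa
   8 |   1 | bcccabcbabaa
   9 |   4 | cabcbabaa
  10 |   7 | cbabaa
  11 |   3 | ccabcbabaa
  12 |   2 | cccabcbabaa

SA = [12, 11, 9, 5, 0, 10, 8, 6, 1, 4, 7, 3, 2]
i: (SA[i-1],SA[i]) lcp shared
  1: (12,11) 1 'a'
  2: (11,9) 1 'a'
  3: (9,5) 2 'ab'
  4: (5,0) 3 'abc'
  5: (0,10) 0 ''
  6: (10,8) 2 'ba'
  7: (8,6) 1 'b'
  8: (6,1) 2 'bc'
  9: (1,4) 0 ''
  10: (4,7) 1 'c'
  11: (7,3) 1 'c'
  12: (3,2) 2 'cc'

n(n+1)/2 = 13·14/2 = 91
Σ LCP = 0 + 1 + 1 + 2 + 3 + 0 + 2 + 1 + 2 + 0 + 1 + 1 + 2 = 16
distinct = 91 − 16 = 75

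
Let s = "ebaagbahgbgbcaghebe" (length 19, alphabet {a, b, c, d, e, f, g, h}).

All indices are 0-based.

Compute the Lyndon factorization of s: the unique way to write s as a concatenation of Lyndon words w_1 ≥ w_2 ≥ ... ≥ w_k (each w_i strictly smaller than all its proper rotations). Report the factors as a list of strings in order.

emit factor 1: 'e' (i=0, period=1)
emit factor 2: 'b' (i=1, period=1)
emit factor 3: 'aagbahgbgbcaghebe' (i=2, period=17)

["e", "b", "aagbahgbgbcaghebe"]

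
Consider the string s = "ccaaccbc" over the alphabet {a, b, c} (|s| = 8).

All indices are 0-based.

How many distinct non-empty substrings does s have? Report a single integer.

30

sorted suffixes:
  #0 SA[0]=2  'aaccbc'
  #1 SA[1]=3  'accbc'
  #2 SA[2]=6  'bc'
  #3 SA[3]=7  'c'
  #4 SA[4]=1  'caaccbc'
  #5 SA[5]=5  'cbc'
  #6 SA[6]=0  'ccaaccbc'
  #7 SA[7]=4  'ccbc'

SA = [2, 3, 6, 7, 1, 5, 0, 4]
[i] adj suffixes → lcp
  [1] 2/3 → 1 ('a')
  [2] 3/6 → 0 ('')
  [3] 6/7 → 0 ('')
  [4] 7/1 → 1 ('c')
  [5] 1/5 → 1 ('c')
  [6] 5/0 → 1 ('c')
  [7] 0/4 → 2 ('cc')

n(n+1)/2 = 8·9/2 = 36
Σ LCP = 0 + 1 + 0 + 0 + 1 + 1 + 1 + 2 = 6
distinct = 36 − 6 = 30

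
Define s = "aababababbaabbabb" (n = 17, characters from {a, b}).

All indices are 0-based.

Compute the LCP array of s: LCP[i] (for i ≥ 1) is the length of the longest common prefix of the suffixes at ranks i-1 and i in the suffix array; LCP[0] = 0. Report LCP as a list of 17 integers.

[0, 3, 1, 6, 4, 2, 3, 4, 0, 1, 2, 5, 3, 4, 1, 2, 3]

rank | idx | suffix
   0 |   0 | aababababbaabbabb
   1 |  10 | aabbabb
   2 |   1 | ababababbaabbabb
   3 |   3 | abababbaabbabb
   4 |   5 | ababbaabbabb
   5 |  14 | abb
   6 |   7 | abbaabbabb
   7 |  11 | abbabb
   8 |  16 | b
   9 |   9 | baabbabb
  10 |   2 | babababbaabbabb
  11 |   4 | bababbaabbabb
  12 |  13 | babb
  13 |   6 | babbaabbabb
  14 |  15 | bb
  15 |   8 | bbaabbabb
  16 |  12 | bbabb

SA = [0, 10, 1, 3, 5, 14, 7, 11, 16, 9, 2, 4, 13, 6, 15, 8, 12]
rank  pair      lcp
   1  s[0:],s[10:]  3  'aab'
   2  s[10:],s[1:]  1  'a'
   3  s[1:],s[3:]  6  'ababab'
   4  s[3:],s[5:]  4  'abab'
   5  s[5:],s[14:]  2  'ab'
   6  s[14:],s[7:]  3  'abb'
   7  s[7:],s[11:]  4  'abba'
   8  s[11:],s[16:]  0  ''
   9  s[16:],s[9:]  1  'b'
  10  s[9:],s[2:]  2  'ba'
  11  s[2:],s[4:]  5  'babab'
  12  s[4:],s[13:]  3  'bab'
  13  s[13:],s[6:]  4  'babb'
  14  s[6:],s[15:]  1  'b'
  15  s[15:],s[8:]  2  'bb'
  16  s[8:],s[12:]  3  'bba'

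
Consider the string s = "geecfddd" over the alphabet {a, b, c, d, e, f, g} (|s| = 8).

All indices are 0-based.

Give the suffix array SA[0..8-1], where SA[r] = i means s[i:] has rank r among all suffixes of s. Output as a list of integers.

[3, 7, 6, 5, 2, 1, 4, 0]

rank | idx | suffix
   0 |   3 | cfddd
   1 |   7 | d
   2 |   6 | dd
   3 |   5 | ddd
   4 |   2 | ecfddd
   5 |   1 | eecfddd
   6 |   4 | fddd
   7 |   0 | geecfddd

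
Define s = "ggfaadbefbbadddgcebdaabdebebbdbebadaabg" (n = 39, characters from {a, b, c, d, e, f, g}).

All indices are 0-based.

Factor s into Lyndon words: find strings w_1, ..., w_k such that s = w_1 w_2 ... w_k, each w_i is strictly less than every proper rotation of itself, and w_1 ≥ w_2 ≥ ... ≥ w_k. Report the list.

["g", "g", "f", "aadbefbbadddgcebd", "aabdebebbdbebadaabg"]

emit factor 1: 'g' (i=0, period=1)
emit factor 2: 'g' (i=1, period=1)
emit factor 3: 'f' (i=2, period=1)
emit factor 4: 'aadbefbbadddgcebd' (i=3, period=17)
emit factor 5: 'aabdebebbdbebadaabg' (i=20, period=19)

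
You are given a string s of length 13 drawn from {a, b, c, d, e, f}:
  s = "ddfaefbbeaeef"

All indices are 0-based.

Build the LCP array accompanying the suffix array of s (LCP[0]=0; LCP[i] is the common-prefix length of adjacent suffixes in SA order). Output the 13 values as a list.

sorted suffixes:
  #0 SA[0]=9  'aeef'
  #1 SA[1]=3  'aefbbeaeef'
  #2 SA[2]=6  'bbeaeef'
  #3 SA[3]=7  'beaeef'
  #4 SA[4]=0  'ddfaefbbeaeef'
  #5 SA[5]=1  'dfaefbbeaeef'
  #6 SA[6]=8  'eaeef'
  #7 SA[7]=10  'eef'
  #8 SA[8]=11  'ef'
  #9 SA[9]=4  'efbbeaeef'
  #10 SA[10]=12  'f'
  #11 SA[11]=2  'faefbbeaeef'
  #12 SA[12]=5  'fbbeaeef'

SA = [9, 3, 6, 7, 0, 1, 8, 10, 11, 4, 12, 2, 5]
[i] adj suffixes → lcp
  [1] 9/3 → 2 ('ae')
  [2] 3/6 → 0 ('')
  [3] 6/7 → 1 ('b')
  [4] 7/0 → 0 ('')
  [5] 0/1 → 1 ('d')
  [6] 1/8 → 0 ('')
  [7] 8/10 → 1 ('e')
  [8] 10/11 → 1 ('e')
  [9] 11/4 → 2 ('ef')
  [10] 4/12 → 0 ('')
  [11] 12/2 → 1 ('f')
  [12] 2/5 → 1 ('f')

[0, 2, 0, 1, 0, 1, 0, 1, 1, 2, 0, 1, 1]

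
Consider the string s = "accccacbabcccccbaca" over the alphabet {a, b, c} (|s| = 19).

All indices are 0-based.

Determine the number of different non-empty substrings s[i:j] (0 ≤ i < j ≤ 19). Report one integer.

sorted suffixes:
  #0 SA[0]=18  'a'
  #1 SA[1]=8  'abcccccbaca'
  #2 SA[2]=16  'aca'
  #3 SA[3]=5  'acbabcccccbaca'
  #4 SA[4]=0  'accccacbabcccccbaca'
  #5 SA[5]=7  'babcccccbaca'
  #6 SA[6]=15  'baca'
  #7 SA[7]=9  'bcccccbaca'
  #8 SA[8]=17  'ca'
  #9 SA[9]=4  'cacbabcccccbaca'
  #10 SA[10]=6  'cbabcccccbaca'
  #11 SA[11]=14  'cbaca'
  #12 SA[12]=3  'ccacbabcccccbaca'
  #13 SA[13]=13  'ccbaca'
  #14 SA[14]=2  'cccacbabcccccbaca'
  #15 SA[15]=12  'cccbaca'
  #16 SA[16]=1  'ccccacbabcccccbaca'
  #17 SA[17]=11  'ccccbaca'
  #18 SA[18]=10  'cccccbaca'

SA = [18, 8, 16, 5, 0, 7, 15, 9, 17, 4, 6, 14, 3, 13, 2, 12, 1, 11, 10]
i: (SA[i-1],SA[i]) lcp shared
  1: (18,8) 1 'a'
  2: (8,16) 1 'a'
  3: (16,5) 2 'ac'
  4: (5,0) 2 'ac'
  5: (0,7) 0 ''
  6: (7,15) 2 'ba'
  7: (15,9) 1 'b'
  8: (9,17) 0 ''
  9: (17,4) 2 'ca'
  10: (4,6) 1 'c'
  11: (6,14) 3 'cba'
  12: (14,3) 1 'c'
  13: (3,13) 2 'cc'
  14: (13,2) 2 'cc'
  15: (2,12) 3 'ccc'
  16: (12,1) 3 'ccc'
  17: (1,11) 4 'cccc'
  18: (11,10) 4 'cccc'

n(n+1)/2 = 19·20/2 = 190
Σ LCP = 0 + 1 + 1 + 2 + 2 + 0 + 2 + 1 + 0 + 2 + 1 + 3 + 1 + 2 + 2 + 3 + 3 + 4 + 4 = 34
distinct = 190 − 34 = 156

156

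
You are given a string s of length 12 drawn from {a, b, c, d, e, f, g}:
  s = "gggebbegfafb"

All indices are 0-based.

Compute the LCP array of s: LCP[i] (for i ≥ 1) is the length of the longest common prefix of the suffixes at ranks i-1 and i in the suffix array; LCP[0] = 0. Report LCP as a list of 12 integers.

[0, 0, 1, 1, 0, 1, 0, 1, 0, 1, 1, 2]

rank→(start, suffix):
  0 → (9, 'afb')
  1 → (11, 'b')
  2 → (4, 'bbegfafb')
  3 → (5, 'begfafb')
  4 → (3, 'ebbegfafb')
  5 → (6, 'egfafb')
  6 → (8, 'fafb')
  7 → (10, 'fb')
  8 → (2, 'gebbegfafb')
  9 → (7, 'gfafb')
  10 → (1, 'ggebbegfafb')
  11 → (0, 'gggebbegfafb')

SA = [9, 11, 4, 5, 3, 6, 8, 10, 2, 7, 1, 0]
rank  pair      lcp
   1  s[9:],s[11:]  0  ''
   2  s[11:],s[4:]  1  'b'
   3  s[4:],s[5:]  1  'b'
   4  s[5:],s[3:]  0  ''
   5  s[3:],s[6:]  1  'e'
   6  s[6:],s[8:]  0  ''
   7  s[8:],s[10:]  1  'f'
   8  s[10:],s[2:]  0  ''
   9  s[2:],s[7:]  1  'g'
  10  s[7:],s[1:]  1  'g'
  11  s[1:],s[0:]  2  'gg'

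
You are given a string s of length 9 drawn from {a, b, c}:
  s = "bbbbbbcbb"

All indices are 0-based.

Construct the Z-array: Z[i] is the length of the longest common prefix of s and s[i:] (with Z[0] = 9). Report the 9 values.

[9, 5, 4, 3, 2, 1, 0, 2, 1]

Z[0]=9
i=1: i≥r, start 0; Z[1]=5 scan→box=[1,6)
i=2: min(r-i=4, Z[1]=5)=4; Z[2]=4
i=3: min(r-i=3, Z[2]=4)=3; Z[3]=3
i=4: min(r-i=2, Z[3]=3)=2; Z[4]=2
i=5: min(r-i=1, Z[4]=2)=1; Z[5]=1
i=6: i≥r, start 0; Z[6]=0
i=7: i≥r, start 0; Z[7]=2 scan→box=[7,9)
i=8: min(r-i=1, Z[1]=5)=1; Z[8]=1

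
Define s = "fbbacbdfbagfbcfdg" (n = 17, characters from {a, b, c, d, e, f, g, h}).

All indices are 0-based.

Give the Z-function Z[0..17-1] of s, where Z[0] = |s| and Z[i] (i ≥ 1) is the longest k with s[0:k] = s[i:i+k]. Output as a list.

[17, 0, 0, 0, 0, 0, 0, 2, 0, 0, 0, 2, 0, 0, 1, 0, 0]

Z[0]=17
i=1: fresh scan; Z[1]=0
i=2: fresh scan; Z[2]=0
i=3: fresh scan; Z[3]=0
i=4: fresh scan; Z[4]=0
i=5: fresh scan; Z[5]=0
i=6: fresh scan; Z[6]=0
i=7: fresh scan; Z[7]=2 scan→box=[7,9)
i=8: min(r-i=1, Z[1]=0)=0; Z[8]=0
i=9: fresh scan; Z[9]=0
i=10: fresh scan; Z[10]=0
i=11: fresh scan; Z[11]=2 scan→box=[11,13)
i=12: min(r-i=1, Z[1]=0)=0; Z[12]=0
i=13: fresh scan; Z[13]=0
i=14: fresh scan; Z[14]=1 scan→box=[14,15)
i=15: fresh scan; Z[15]=0
i=16: fresh scan; Z[16]=0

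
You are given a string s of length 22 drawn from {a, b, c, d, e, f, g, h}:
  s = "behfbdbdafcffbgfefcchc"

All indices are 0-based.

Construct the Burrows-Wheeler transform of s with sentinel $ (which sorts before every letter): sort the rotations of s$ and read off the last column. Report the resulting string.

cddf$fhffcbbfbhfeagcbce

rank  rotation                 last
    0  $behfbdbdafcffbgfefcchc  c
    1  afcffbgfefcchc$behfbdbd  d
    2  bdafcffbgfefcchc$behfbd  d
    3  bdbdafcffbgfefcchc$behf  f
    4  behfbdbdafcffbgfefcchc$  $
    5  bgfefcchc$behfbdbdafcff  f
    6  c$behfbdbdafcffbgfefcch  h
    7  cchc$behfbdbdafcffbgfef  f
    8  cffbgfefcchc$behfbdbdaf  f
    9  chc$behfbdbdafcffbgfefc  c
   10  dafcffbgfefcchc$behfbdb  b
   11  dbdafcffbgfefcchc$behfb  b
   12  efcchc$behfbdbdafcffbgf  f
   13  ehfbdbdafcffbgfefcchc$b  b
   14  fbdbdafcffbgfefcchc$beh  h
   15  fbgfefcchc$behfbdbdafcf  f
   16  fcchc$behfbdbdafcffbgfe  e
   17  fcffbgfefcchc$behfbdbda  a
   18  fefcchc$behfbdbdafcffbg  g
   19  ffbgfefcchc$behfbdbdafc  c
   20  gfefcchc$behfbdbdafcffb  b
   21  hc$behfbdbdafcffbgfefcc  c
   22  hfbdbdafcffbgfefcchc$be  e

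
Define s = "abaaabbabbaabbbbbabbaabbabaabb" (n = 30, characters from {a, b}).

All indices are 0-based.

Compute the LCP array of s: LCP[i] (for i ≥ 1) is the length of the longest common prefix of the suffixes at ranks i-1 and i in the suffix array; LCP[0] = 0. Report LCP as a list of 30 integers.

[0, 2, 4, 6, 4, 1, 4, 2, 3, 7, 4, 5, 3, 0, 1, 3, 5, 5, 2, 3, 8, 1, 2, 6, 3, 4, 9, 2, 3, 4]

rank→(start, suffix):
  0 → (2, 'aaabbabbaabbbbbabbaabbabaabb')
  1 → (26, 'aabb')
  2 → (20, 'aabbabaabb')
  3 → (3, 'aabbabbaabbbbbabbaabbabaabb')
  4 → (10, 'aabbbbbabbaabbabaabb')
  5 → (0, 'abaaabbabbaabbbbbabbaabbabaabb')
  6 → (24, 'abaabb')
  7 → (27, 'abb')
  8 → (17, 'abbaabbabaabb')
  9 → (7, 'abbaabbbbbabbaabbabaabb')
  10 → (21, 'abbabaabb')
  11 → (4, 'abbabbaabbbbbabbaabbabaabb')
  12 → (11, 'abbbbbabbaabbabaabb')
  13 → (29, 'b')
  14 → (1, 'baaabbabbaabbbbbabbaabbabaabb')
  15 → (25, 'baabb')
  16 → (19, 'baabbabaabb')
  17 → (9, 'baabbbbbabbaabbabaabb')
  18 → (23, 'babaabb')
  19 → (16, 'babbaabbabaabb')
  20 → (6, 'babbaabbbbbabbaabbabaabb')
  21 → (28, 'bb')
  22 → (18, 'bbaabbabaabb')
  23 → (8, 'bbaabbbbbabbaabbabaabb')
  24 → (22, 'bbabaabb')
  25 → (15, 'bbabbaabbabaabb')
  26 → (5, 'bbabbaabbbbbabbaabbabaabb')
  27 → (14, 'bbbabbaabbabaabb')
  28 → (13, 'bbbbabbaabbabaabb')
  29 → (12, 'bbbbbabbaabbabaabb')

SA = [2, 26, 20, 3, 10, 0, 24, 27, 17, 7, 21, 4, 11, 29, 1, 25, 19, 9, 23, 16, 6, 28, 18, 8, 22, 15, 5, 14, 13, 12]
rank  pair      lcp
   1  s[2:],s[26:]  2  'aa'
   2  s[26:],s[20:]  4  'aabb'
   3  s[20:],s[3:]  6  'aabbab'
   4  s[3:],s[10:]  4  'aabb'
   5  s[10:],s[0:]  1  'a'
   6  s[0:],s[24:]  4  'abaa'
   7  s[24:],s[27:]  2  'ab'
   8  s[27:],s[17:]  3  'abb'
   9  s[17:],s[7:]  7  'abbaabb'
  10  s[7:],s[21:]  4  'abba'
  11  s[21:],s[4:]  5  'abbab'
  12  s[4:],s[11:]  3  'abb'
  13  s[11:],s[29:]  0  ''
  14  s[29:],s[1:]  1  'b'
  15  s[1:],s[25:]  3  'baa'
  16  s[25:],s[19:]  5  'baabb'
  17  s[19:],s[9:]  5  'baabb'
  18  s[9:],s[23:]  2  'ba'
  19  s[23:],s[16:]  3  'bab'
  20  s[16:],s[6:]  8  'babbaabb'
  21  s[6:],s[28:]  1  'b'
  22  s[28:],s[18:]  2  'bb'
  23  s[18:],s[8:]  6  'bbaabb'
  24  s[8:],s[22:]  3  'bba'
  25  s[22:],s[15:]  4  'bbab'
  26  s[15:],s[5:]  9  'bbabbaabb'
  27  s[5:],s[14:]  2  'bb'
  28  s[14:],s[13:]  3  'bbb'
  29  s[13:],s[12:]  4  'bbbb'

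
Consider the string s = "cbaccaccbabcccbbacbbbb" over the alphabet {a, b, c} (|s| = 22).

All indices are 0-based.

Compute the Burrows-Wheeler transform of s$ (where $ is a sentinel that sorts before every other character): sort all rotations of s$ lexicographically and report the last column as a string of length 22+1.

bbbbcbcbcbcbcacc$caaacb

rank  rotation                 last
    0  $cbaccaccbabcccbbacbbbb  b
    1  abcccbbacbbbb$cbaccaccb  b
    2  acbbbb$cbaccaccbabcccbb  b
    3  accaccbabcccbbacbbbb$cb  b
    4  accbabcccbbacbbbb$cbacc  c
    5  b$cbaccaccbabcccbbacbbb  b
    6  babcccbbacbbbb$cbaccacc  c
    7  bacbbbb$cbaccaccbabcccb  b
    8  baccaccbabcccbbacbbbb$c  c
    9  bb$cbaccaccbabcccbbacbb  b
   10  bbacbbbb$cbaccaccbabccc  c
   11  bbb$cbaccaccbabcccbbacb  b
   12  bbbb$cbaccaccbabcccbbac  c
   13  bcccbbacbbbb$cbaccaccba  a
   14  caccbabcccbbacbbbb$cbac  c
   15  cbabcccbbacbbbb$cbaccac  c
   16  cbaccaccbabcccbbacbbbb$  $
   17  cbbacbbbb$cbaccaccbabcc  c
   18  cbbbb$cbaccaccbabcccbba  a
   19  ccaccbabcccbbacbbbb$cba  a
   20  ccbabcccbbacbbbb$cbacca  a
   21  ccbbacbbbb$cbaccaccbabc  c
   22  cccbbacbbbb$cbaccaccbab  b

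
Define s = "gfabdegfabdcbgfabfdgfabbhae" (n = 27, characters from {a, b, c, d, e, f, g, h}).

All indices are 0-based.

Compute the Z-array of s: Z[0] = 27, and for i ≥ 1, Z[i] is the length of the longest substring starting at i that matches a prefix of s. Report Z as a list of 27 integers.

Z[0]=27
i=1: fresh scan; Z[1]=0
i=2: fresh scan; Z[2]=0
i=3: fresh scan; Z[3]=0
i=4: fresh scan; Z[4]=0
i=5: fresh scan; Z[5]=0
i=6: fresh scan; Z[6]=5 extend→box=[6,11)
i=7: min(r-i=4, Z[1]=0)=0; Z[7]=0
i=8: min(r-i=3, Z[2]=0)=0; Z[8]=0
i=9: min(r-i=2, Z[3]=0)=0; Z[9]=0
i=10: min(r-i=1, Z[4]=0)=0; Z[10]=0
i=11: fresh scan; Z[11]=0
i=12: fresh scan; Z[12]=0
i=13: fresh scan; Z[13]=4 extend→box=[13,17)
i=14: min(r-i=3, Z[1]=0)=0; Z[14]=0
i=15: min(r-i=2, Z[2]=0)=0; Z[15]=0
i=16: min(r-i=1, Z[3]=0)=0; Z[16]=0
i=17: fresh scan; Z[17]=0
i=18: fresh scan; Z[18]=0
i=19: fresh scan; Z[19]=4 extend→box=[19,23)
i=20: min(r-i=3, Z[1]=0)=0; Z[20]=0
i=21: min(r-i=2, Z[2]=0)=0; Z[21]=0
i=22: min(r-i=1, Z[3]=0)=0; Z[22]=0
i=23: fresh scan; Z[23]=0
i=24: fresh scan; Z[24]=0
i=25: fresh scan; Z[25]=0
i=26: fresh scan; Z[26]=0

[27, 0, 0, 0, 0, 0, 5, 0, 0, 0, 0, 0, 0, 4, 0, 0, 0, 0, 0, 4, 0, 0, 0, 0, 0, 0, 0]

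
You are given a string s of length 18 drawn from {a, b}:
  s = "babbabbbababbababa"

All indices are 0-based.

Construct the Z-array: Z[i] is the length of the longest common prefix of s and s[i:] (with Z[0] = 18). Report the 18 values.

Z[0]=18
i=1: fresh scan; Z[1]=0
i=2: fresh scan; Z[2]=1 scan→box=[2,3)
i=3: fresh scan; Z[3]=4 scan→box=[3,7)
i=4: min(r-i=3, Z[1]=0)=0; Z[4]=0
i=5: min(r-i=2, Z[2]=1)=1; Z[5]=1
i=6: min(r-i=1, Z[3]=4)=1; Z[6]=1
i=7: fresh scan; Z[7]=3 scan→box=[7,10)
i=8: min(r-i=2, Z[1]=0)=0; Z[8]=0
i=9: min(r-i=1, Z[2]=1)=1; Z[9]=6 scan→box=[9,15)
i=10: min(r-i=5, Z[1]=0)=0; Z[10]=0
i=11: min(r-i=4, Z[2]=1)=1; Z[11]=1
i=12: min(r-i=3, Z[3]=4)=3; Z[12]=3
i=13: min(r-i=2, Z[4]=0)=0; Z[13]=0
i=14: min(r-i=1, Z[5]=1)=1; Z[14]=3 scan→box=[14,17)
i=15: min(r-i=2, Z[1]=0)=0; Z[15]=0
i=16: min(r-i=1, Z[2]=1)=1; Z[16]=2 scan→box=[16,18)
i=17: min(r-i=1, Z[1]=0)=0; Z[17]=0

[18, 0, 1, 4, 0, 1, 1, 3, 0, 6, 0, 1, 3, 0, 3, 0, 2, 0]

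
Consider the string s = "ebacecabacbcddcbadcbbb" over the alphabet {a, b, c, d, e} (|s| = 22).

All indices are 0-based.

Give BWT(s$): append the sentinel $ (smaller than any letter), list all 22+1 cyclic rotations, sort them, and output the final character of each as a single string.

bcbbbbaecbcceddabadac$c

rank  rotation                 last
    0  $ebacecabacbcddcbadcbbb  b
    1  abacbcddcbadcbbb$ebacec  c
    2  acbcddcbadcbbb$ebacecab  b
    3  acecabacbcddcbadcbbb$eb  b
    4  adcbbb$ebacecabacbcddcb  b
    5  b$ebacecabacbcddcbadcbb  b
    6  bacbcddcbadcbbb$ebaceca  a
    7  bacecabacbcddcbadcbbb$e  e
    8  badcbbb$ebacecabacbcddc  c
    9  bb$ebacecabacbcddcbadcb  b
   10  bbb$ebacecabacbcddcbadc  c
   11  bcddcbadcbbb$ebacecabac  c
   12  cabacbcddcbadcbbb$ebace  e
   13  cbadcbbb$ebacecabacbcdd  d
   14  cbbb$ebacecabacbcddcbad  d
   15  cbcddcbadcbbb$ebacecaba  a
   16  cddcbadcbbb$ebacecabacb  b
   17  cecabacbcddcbadcbbb$eba  a
   18  dcbadcbbb$ebacecabacbcd  d
   19  dcbbb$ebacecabacbcddcba  a
   20  ddcbadcbbb$ebacecabacbc  c
   21  ebacecabacbcddcbadcbbb$  $
   22  ecabacbcddcbadcbbb$ebac  c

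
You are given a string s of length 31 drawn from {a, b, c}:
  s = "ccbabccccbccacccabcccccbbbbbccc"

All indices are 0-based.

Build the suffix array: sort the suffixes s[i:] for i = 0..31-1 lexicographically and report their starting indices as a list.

[3, 16, 12, 2, 23, 24, 25, 26, 9, 27, 4, 17, 30, 15, 11, 1, 22, 8, 29, 14, 10, 0, 21, 7, 28, 13, 20, 6, 19, 5, 18]

rank→(start, suffix):
  0 → (3, 'abccccbccacccabcccccbbbbbccc')
  1 → (16, 'abcccccbbbbbccc')
  2 → (12, 'acccabcccccbbbbbccc')
  3 → (2, 'babccccbccacccabcccccbbbbbccc')
  4 → (23, 'bbbbbccc')
  5 → (24, 'bbbbccc')
  6 → (25, 'bbbccc')
  7 → (26, 'bbccc')
  8 → (9, 'bccacccabcccccbbbbbccc')
  9 → (27, 'bccc')
  10 → (4, 'bccccbccacccabcccccbbbbbccc')
  11 → (17, 'bcccccbbbbbccc')
  12 → (30, 'c')
  13 → (15, 'cabcccccbbbbbccc')
  14 → (11, 'cacccabcccccbbbbbccc')
  15 → (1, 'cbabccccbccacccabcccccbbbbbccc')
  16 → (22, 'cbbbbbccc')
  17 → (8, 'cbccacccabcccccbbbbbccc')
  18 → (29, 'cc')
  19 → (14, 'ccabcccccbbbbbccc')
  20 → (10, 'ccacccabcccccbbbbbccc')
  21 → (0, 'ccbabccccbccacccabcccccbbbbbccc')
  22 → (21, 'ccbbbbbccc')
  23 → (7, 'ccbccacccabcccccbbbbbccc')
  24 → (28, 'ccc')
  25 → (13, 'cccabcccccbbbbbccc')
  26 → (20, 'cccbbbbbccc')
  27 → (6, 'cccbccacccabcccccbbbbbccc')
  28 → (19, 'ccccbbbbbccc')
  29 → (5, 'ccccbccacccabcccccbbbbbccc')
  30 → (18, 'cccccbbbbbccc')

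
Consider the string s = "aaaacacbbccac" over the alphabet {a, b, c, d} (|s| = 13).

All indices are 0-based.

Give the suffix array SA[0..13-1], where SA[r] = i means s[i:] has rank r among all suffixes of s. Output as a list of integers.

sorted suffixes:
  #0 SA[0]=0  'aaaacacbbccac'
  #1 SA[1]=1  'aaacacbbccac'
  #2 SA[2]=2  'aacacbbccac'
  #3 SA[3]=11  'ac'
  #4 SA[4]=3  'acacbbccac'
  #5 SA[5]=5  'acbbccac'
  #6 SA[6]=7  'bbccac'
  #7 SA[7]=8  'bccac'
  #8 SA[8]=12  'c'
  #9 SA[9]=10  'cac'
  #10 SA[10]=4  'cacbbccac'
  #11 SA[11]=6  'cbbccac'
  #12 SA[12]=9  'ccac'

[0, 1, 2, 11, 3, 5, 7, 8, 12, 10, 4, 6, 9]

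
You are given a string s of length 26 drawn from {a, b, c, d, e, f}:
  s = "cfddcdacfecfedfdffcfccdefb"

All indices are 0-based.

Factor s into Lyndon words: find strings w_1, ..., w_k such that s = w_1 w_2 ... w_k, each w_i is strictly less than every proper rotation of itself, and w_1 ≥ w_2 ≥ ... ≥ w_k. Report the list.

["cfdd", "cd", "acfecfedfdffcfccdefb"]

emit factor 1: 'cfdd' (i=0, period=4)
emit factor 2: 'cd' (i=4, period=2)
emit factor 3: 'acfecfedfdffcfccdefb' (i=6, period=20)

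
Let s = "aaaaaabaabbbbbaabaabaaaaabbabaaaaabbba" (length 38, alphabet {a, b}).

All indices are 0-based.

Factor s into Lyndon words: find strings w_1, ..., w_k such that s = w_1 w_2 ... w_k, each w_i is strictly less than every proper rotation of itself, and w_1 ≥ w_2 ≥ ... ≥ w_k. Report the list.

["aaaaaabaabbbbbaabaabaaaaabbabaaaaabbb", "a"]

emit factor 1: 'aaaaaabaabbbbbaabaabaaaaabbabaaaaabbb' (i=0, period=37)
emit factor 2: 'a' (i=37, period=1)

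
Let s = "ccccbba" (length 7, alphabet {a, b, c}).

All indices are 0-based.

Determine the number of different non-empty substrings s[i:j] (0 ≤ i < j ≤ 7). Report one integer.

sorted suffixes:
  #0 SA[0]=6  'a'
  #1 SA[1]=5  'ba'
  #2 SA[2]=4  'bba'
  #3 SA[3]=3  'cbba'
  #4 SA[4]=2  'ccbba'
  #5 SA[5]=1  'cccbba'
  #6 SA[6]=0  'ccccbba'

SA = [6, 5, 4, 3, 2, 1, 0]
i: (SA[i-1],SA[i]) lcp shared
  1: (6,5) 0 ''
  2: (5,4) 1 'b'
  3: (4,3) 0 ''
  4: (3,2) 1 'c'
  5: (2,1) 2 'cc'
  6: (1,0) 3 'ccc'

n(n+1)/2 = 7·8/2 = 28
Σ LCP = 0 + 0 + 1 + 0 + 1 + 2 + 3 = 7
distinct = 28 − 7 = 21

21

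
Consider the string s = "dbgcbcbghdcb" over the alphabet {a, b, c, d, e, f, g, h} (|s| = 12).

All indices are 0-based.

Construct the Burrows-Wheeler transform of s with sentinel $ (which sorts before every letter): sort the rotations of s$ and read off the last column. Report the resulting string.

bccdcdgb$hbbg

rank  rotation       last
    0  $dbgcbcbghdcb  b
    1  b$dbgcbcbghdc  c
    2  bcbghdcb$dbgc  c
    3  bgcbcbghdcb$d  d
    4  bghdcb$dbgcbc  c
    5  cb$dbgcbcbghd  d
    6  cbcbghdcb$dbg  g
    7  cbghdcb$dbgcb  b
    8  dbgcbcbghdcb$  $
    9  dcb$dbgcbcbgh  h
   10  gcbcbghdcb$db  b
   11  ghdcb$dbgcbcb  b
   12  hdcb$dbgcbcbg  g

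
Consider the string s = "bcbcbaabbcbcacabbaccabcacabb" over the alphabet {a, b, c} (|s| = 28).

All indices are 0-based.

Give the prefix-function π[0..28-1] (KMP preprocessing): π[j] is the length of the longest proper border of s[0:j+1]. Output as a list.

[0, 0, 1, 2, 3, 0, 0, 1, 1, 2, 3, 4, 0, 0, 0, 1, 1, 0, 0, 0, 0, 1, 2, 0, 0, 0, 1, 1]

π[0] = 0
j=1 s[j]='c': π[1]=0 (border '')
j=2 s[j]='b': π[2]=1 (border 'b')
j=3 s[j]='c': π[3]=2 (border 'bc')
j=4 s[j]='b': π[4]=3 (border 'bcb')
j=5 s[j]='a': k: 3→1→0; π[5]=0 (border '')
j=6 s[j]='a': π[6]=0 (border '')
j=7 s[j]='b': π[7]=1 (border 'b')
j=8 s[j]='b': k: 1→0; π[8]=1 (border 'b')
j=9 s[j]='c': π[9]=2 (border 'bc')
j=10 s[j]='b': π[10]=3 (border 'bcb')
j=11 s[j]='c': π[11]=4 (border 'bcbc')
j=12 s[j]='a': k: 4→2→0; π[12]=0 (border '')
j=13 s[j]='c': π[13]=0 (border '')
j=14 s[j]='a': π[14]=0 (border '')
j=15 s[j]='b': π[15]=1 (border 'b')
j=16 s[j]='b': k: 1→0; π[16]=1 (border 'b')
j=17 s[j]='a': k: 1→0; π[17]=0 (border '')
j=18 s[j]='c': π[18]=0 (border '')
j=19 s[j]='c': π[19]=0 (border '')
j=20 s[j]='a': π[20]=0 (border '')
j=21 s[j]='b': π[21]=1 (border 'b')
j=22 s[j]='c': π[22]=2 (border 'bc')
j=23 s[j]='a': k: 2→0; π[23]=0 (border '')
j=24 s[j]='c': π[24]=0 (border '')
j=25 s[j]='a': π[25]=0 (border '')
j=26 s[j]='b': π[26]=1 (border 'b')
j=27 s[j]='b': k: 1→0; π[27]=1 (border 'b')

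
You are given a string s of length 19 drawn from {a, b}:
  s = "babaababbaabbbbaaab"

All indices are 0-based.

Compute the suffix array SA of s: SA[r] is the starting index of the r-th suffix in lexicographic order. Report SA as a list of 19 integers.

rank | idx | suffix
   0 |  15 | aaab
   1 |  16 | aab
   2 |   3 | aababbaabbbbaaab
   3 |   9 | aabbbbaaab
   4 |  17 | ab
   5 |   1 | abaababbaabbbbaaab
   6 |   4 | ababbaabbbbaaab
   7 |   6 | abbaabbbbaaab
   8 |  10 | abbbbaaab
   9 |  18 | b
  10 |  14 | baaab
  11 |   2 | baababbaabbbbaaab
  12 |   8 | baabbbbaaab
  13 |   0 | babaababbaabbbbaaab
  14 |   5 | babbaabbbbaaab
  15 |  13 | bbaaab
  16 |   7 | bbaabbbbaaab
  17 |  12 | bbbaaab
  18 |  11 | bbbbaaab

[15, 16, 3, 9, 17, 1, 4, 6, 10, 18, 14, 2, 8, 0, 5, 13, 7, 12, 11]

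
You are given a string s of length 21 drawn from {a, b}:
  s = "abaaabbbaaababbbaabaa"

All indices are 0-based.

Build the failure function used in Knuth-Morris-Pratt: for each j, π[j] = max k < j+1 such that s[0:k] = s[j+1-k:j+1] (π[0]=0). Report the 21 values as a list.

[0, 0, 1, 1, 1, 2, 0, 0, 1, 1, 1, 2, 3, 2, 0, 0, 1, 1, 2, 3, 4]

π[0] = 0
j=1 s[j]='b': π[1]=0 (border '')
j=2 s[j]='a': π[2]=1 (border 'a')
j=3 s[j]='a': k: 1→0; π[3]=1 (border 'a')
j=4 s[j]='a': k: 1→0; π[4]=1 (border 'a')
j=5 s[j]='b': π[5]=2 (border 'ab')
j=6 s[j]='b': k: 2→0; π[6]=0 (border '')
j=7 s[j]='b': π[7]=0 (border '')
j=8 s[j]='a': π[8]=1 (border 'a')
j=9 s[j]='a': k: 1→0; π[9]=1 (border 'a')
j=10 s[j]='a': k: 1→0; π[10]=1 (border 'a')
j=11 s[j]='b': π[11]=2 (border 'ab')
j=12 s[j]='a': π[12]=3 (border 'aba')
j=13 s[j]='b': k: 3→1; π[13]=2 (border 'ab')
j=14 s[j]='b': k: 2→0; π[14]=0 (border '')
j=15 s[j]='b': π[15]=0 (border '')
j=16 s[j]='a': π[16]=1 (border 'a')
j=17 s[j]='a': k: 1→0; π[17]=1 (border 'a')
j=18 s[j]='b': π[18]=2 (border 'ab')
j=19 s[j]='a': π[19]=3 (border 'aba')
j=20 s[j]='a': π[20]=4 (border 'abaa')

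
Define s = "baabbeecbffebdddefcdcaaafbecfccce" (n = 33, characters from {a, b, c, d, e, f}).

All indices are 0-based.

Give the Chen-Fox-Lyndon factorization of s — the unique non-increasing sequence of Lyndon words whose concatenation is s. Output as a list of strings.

["b", "aabbeecbffebdddefcdc", "aaafbecfccce"]

emit factor 1: 'b' (i=0, period=1)
emit factor 2: 'aabbeecbffebdddefcdc' (i=1, period=20)
emit factor 3: 'aaafbecfccce' (i=21, period=12)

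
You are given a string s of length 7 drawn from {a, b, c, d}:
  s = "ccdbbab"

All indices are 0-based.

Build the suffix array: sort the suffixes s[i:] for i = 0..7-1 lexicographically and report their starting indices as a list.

rank→(start, suffix):
  0 → (5, 'ab')
  1 → (6, 'b')
  2 → (4, 'bab')
  3 → (3, 'bbab')
  4 → (0, 'ccdbbab')
  5 → (1, 'cdbbab')
  6 → (2, 'dbbab')

[5, 6, 4, 3, 0, 1, 2]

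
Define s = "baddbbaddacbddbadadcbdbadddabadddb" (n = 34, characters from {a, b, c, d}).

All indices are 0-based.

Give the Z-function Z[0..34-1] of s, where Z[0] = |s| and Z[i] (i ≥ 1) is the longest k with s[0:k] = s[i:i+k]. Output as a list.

[34, 0, 0, 0, 1, 4, 0, 0, 0, 0, 0, 1, 0, 0, 3, 0, 0, 0, 0, 0, 1, 0, 4, 0, 0, 0, 0, 0, 4, 0, 0, 0, 0, 1]

Z[0]=34
i=1: i≥r, start 0; Z[1]=0
i=2: i≥r, start 0; Z[2]=0
i=3: i≥r, start 0; Z[3]=0
i=4: i≥r, start 0; Z[4]=1 grow→box=[4,5)
i=5: i≥r, start 0; Z[5]=4 grow→box=[5,9)
i=6: min(r-i=3, Z[1]=0)=0; Z[6]=0
i=7: min(r-i=2, Z[2]=0)=0; Z[7]=0
i=8: min(r-i=1, Z[3]=0)=0; Z[8]=0
i=9: i≥r, start 0; Z[9]=0
i=10: i≥r, start 0; Z[10]=0
i=11: i≥r, start 0; Z[11]=1 grow→box=[11,12)
i=12: i≥r, start 0; Z[12]=0
i=13: i≥r, start 0; Z[13]=0
i=14: i≥r, start 0; Z[14]=3 grow→box=[14,17)
i=15: min(r-i=2, Z[1]=0)=0; Z[15]=0
i=16: min(r-i=1, Z[2]=0)=0; Z[16]=0
i=17: i≥r, start 0; Z[17]=0
i=18: i≥r, start 0; Z[18]=0
i=19: i≥r, start 0; Z[19]=0
i=20: i≥r, start 0; Z[20]=1 grow→box=[20,21)
i=21: i≥r, start 0; Z[21]=0
i=22: i≥r, start 0; Z[22]=4 grow→box=[22,26)
i=23: min(r-i=3, Z[1]=0)=0; Z[23]=0
i=24: min(r-i=2, Z[2]=0)=0; Z[24]=0
i=25: min(r-i=1, Z[3]=0)=0; Z[25]=0
i=26: i≥r, start 0; Z[26]=0
i=27: i≥r, start 0; Z[27]=0
i=28: i≥r, start 0; Z[28]=4 grow→box=[28,32)
i=29: min(r-i=3, Z[1]=0)=0; Z[29]=0
i=30: min(r-i=2, Z[2]=0)=0; Z[30]=0
i=31: min(r-i=1, Z[3]=0)=0; Z[31]=0
i=32: i≥r, start 0; Z[32]=0
i=33: i≥r, start 0; Z[33]=1 grow→box=[33,34)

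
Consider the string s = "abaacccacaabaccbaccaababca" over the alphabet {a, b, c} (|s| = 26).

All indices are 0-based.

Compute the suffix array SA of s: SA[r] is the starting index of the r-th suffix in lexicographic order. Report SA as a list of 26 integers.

sorted suffixes:
  #0 SA[0]=25  'a'
  #1 SA[1]=19  'aababca'
  #2 SA[2]=9  'aabaccbaccaababca'
  #3 SA[3]=2  'aacccacaabaccbaccaababca'
  #4 SA[4]=0  'abaacccacaabaccbaccaababca'
  #5 SA[5]=20  'ababca'
  #6 SA[6]=10  'abaccbaccaababca'
  #7 SA[7]=22  'abca'
  #8 SA[8]=7  'acaabaccbaccaababca'
  #9 SA[9]=16  'accaababca'
  #10 SA[10]=12  'accbaccaababca'
  #11 SA[11]=3  'acccacaabaccbaccaababca'
  #12 SA[12]=1  'baacccacaabaccbaccaababca'
  #13 SA[13]=21  'babca'
  #14 SA[14]=15  'baccaababca'
  #15 SA[15]=11  'baccbaccaababca'
  #16 SA[16]=23  'bca'
  #17 SA[17]=24  'ca'
  #18 SA[18]=18  'caababca'
  #19 SA[19]=8  'caabaccbaccaababca'
  #20 SA[20]=6  'cacaabaccbaccaababca'
  #21 SA[21]=14  'cbaccaababca'
  #22 SA[22]=17  'ccaababca'
  #23 SA[23]=5  'ccacaabaccbaccaababca'
  #24 SA[24]=13  'ccbaccaababca'
  #25 SA[25]=4  'cccacaabaccbaccaababca'

[25, 19, 9, 2, 0, 20, 10, 22, 7, 16, 12, 3, 1, 21, 15, 11, 23, 24, 18, 8, 6, 14, 17, 5, 13, 4]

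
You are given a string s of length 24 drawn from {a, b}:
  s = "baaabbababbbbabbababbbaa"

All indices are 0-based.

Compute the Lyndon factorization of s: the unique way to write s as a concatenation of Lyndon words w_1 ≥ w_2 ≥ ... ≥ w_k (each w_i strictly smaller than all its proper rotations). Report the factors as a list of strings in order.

emit factor 1: 'b' (i=0, period=1)
emit factor 2: 'aaabbababbbbabbababbb' (i=1, period=21)
emit factor 3: 'a' (i=22, period=1)
emit factor 4: 'a' (i=23, period=1)

["b", "aaabbababbbbabbababbb", "a", "a"]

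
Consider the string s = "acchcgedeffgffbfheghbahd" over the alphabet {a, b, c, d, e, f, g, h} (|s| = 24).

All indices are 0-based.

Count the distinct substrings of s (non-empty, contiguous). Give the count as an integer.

283

rank→(start, suffix):
  0 → (0, 'acchcgedeffgffbfheghbahd')
  1 → (21, 'ahd')
  2 → (20, 'bahd')
  3 → (14, 'bfheghbahd')
  4 → (1, 'cchcgedeffgffbfheghbahd')
  5 → (4, 'cgedeffgffbfheghbahd')
  6 → (2, 'chcgedeffgffbfheghbahd')
  7 → (23, 'd')
  8 → (7, 'deffgffbfheghbahd')
  9 → (6, 'edeffgffbfheghbahd')
  10 → (8, 'effgffbfheghbahd')
  11 → (17, 'eghbahd')
  12 → (13, 'fbfheghbahd')
  13 → (12, 'ffbfheghbahd')
  14 → (9, 'ffgffbfheghbahd')
  15 → (10, 'fgffbfheghbahd')
  16 → (15, 'fheghbahd')
  17 → (5, 'gedeffgffbfheghbahd')
  18 → (11, 'gffbfheghbahd')
  19 → (18, 'ghbahd')
  20 → (19, 'hbahd')
  21 → (3, 'hcgedeffgffbfheghbahd')
  22 → (22, 'hd')
  23 → (16, 'heghbahd')

SA = [0, 21, 20, 14, 1, 4, 2, 23, 7, 6, 8, 17, 13, 12, 9, 10, 15, 5, 11, 18, 19, 3, 22, 16]
rank  pair      lcp
   1  s[0:],s[21:]  1  'a'
   2  s[21:],s[20:]  0  ''
   3  s[20:],s[14:]  1  'b'
   4  s[14:],s[1:]  0  ''
   5  s[1:],s[4:]  1  'c'
   6  s[4:],s[2:]  1  'c'
   7  s[2:],s[23:]  0  ''
   8  s[23:],s[7:]  1  'd'
   9  s[7:],s[6:]  0  ''
  10  s[6:],s[8:]  1  'e'
  11  s[8:],s[17:]  1  'e'
  12  s[17:],s[13:]  0  ''
  13  s[13:],s[12:]  1  'f'
  14  s[12:],s[9:]  2  'ff'
  15  s[9:],s[10:]  1  'f'
  16  s[10:],s[15:]  1  'f'
  17  s[15:],s[5:]  0  ''
  18  s[5:],s[11:]  1  'g'
  19  s[11:],s[18:]  1  'g'
  20  s[18:],s[19:]  0  ''
  21  s[19:],s[3:]  1  'h'
  22  s[3:],s[22:]  1  'h'
  23  s[22:],s[16:]  1  'h'

n(n+1)/2 = 24·25/2 = 300
Σ LCP = 0 + 1 + 0 + 1 + 0 + 1 + 1 + 0 + 1 + 0 + 1 + 1 + 0 + 1 + 2 + 1 + 1 + 0 + 1 + 1 + 0 + 1 + 1 + 1 = 17
distinct = 300 − 17 = 283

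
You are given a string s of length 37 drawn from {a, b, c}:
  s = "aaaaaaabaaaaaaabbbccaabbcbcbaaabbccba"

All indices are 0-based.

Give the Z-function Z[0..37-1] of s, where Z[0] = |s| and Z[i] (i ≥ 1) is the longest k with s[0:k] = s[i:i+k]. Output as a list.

[37, 6, 5, 4, 3, 2, 1, 0, 8, 6, 5, 4, 3, 2, 1, 0, 0, 0, 0, 0, 2, 1, 0, 0, 0, 0, 0, 0, 3, 2, 1, 0, 0, 0, 0, 0, 1]

Z[0]=37
i=1: outside box; Z[1]=6 scan→box=[1,7)
i=2: min(r-i=5, Z[1]=6)=5; Z[2]=5
i=3: min(r-i=4, Z[2]=5)=4; Z[3]=4
i=4: min(r-i=3, Z[3]=4)=3; Z[4]=3
i=5: min(r-i=2, Z[4]=3)=2; Z[5]=2
i=6: min(r-i=1, Z[5]=2)=1; Z[6]=1
i=7: outside box; Z[7]=0
i=8: outside box; Z[8]=8 scan→box=[8,16)
i=9: min(r-i=7, Z[1]=6)=6; Z[9]=6
i=10: min(r-i=6, Z[2]=5)=5; Z[10]=5
i=11: min(r-i=5, Z[3]=4)=4; Z[11]=4
i=12: min(r-i=4, Z[4]=3)=3; Z[12]=3
i=13: min(r-i=3, Z[5]=2)=2; Z[13]=2
i=14: min(r-i=2, Z[6]=1)=1; Z[14]=1
i=15: min(r-i=1, Z[7]=0)=0; Z[15]=0
i=16: outside box; Z[16]=0
i=17: outside box; Z[17]=0
i=18: outside box; Z[18]=0
i=19: outside box; Z[19]=0
i=20: outside box; Z[20]=2 scan→box=[20,22)
i=21: min(r-i=1, Z[1]=6)=1; Z[21]=1
i=22: outside box; Z[22]=0
i=23: outside box; Z[23]=0
i=24: outside box; Z[24]=0
i=25: outside box; Z[25]=0
i=26: outside box; Z[26]=0
i=27: outside box; Z[27]=0
i=28: outside box; Z[28]=3 scan→box=[28,31)
i=29: min(r-i=2, Z[1]=6)=2; Z[29]=2
i=30: min(r-i=1, Z[2]=5)=1; Z[30]=1
i=31: outside box; Z[31]=0
i=32: outside box; Z[32]=0
i=33: outside box; Z[33]=0
i=34: outside box; Z[34]=0
i=35: outside box; Z[35]=0
i=36: outside box; Z[36]=1 scan→box=[36,37)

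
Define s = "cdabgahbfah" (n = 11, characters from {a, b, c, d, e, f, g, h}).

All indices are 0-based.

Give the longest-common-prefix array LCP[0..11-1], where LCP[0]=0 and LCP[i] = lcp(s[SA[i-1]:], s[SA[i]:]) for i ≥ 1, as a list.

[0, 1, 2, 0, 1, 0, 0, 0, 0, 0, 1]

rank | idx | suffix
   0 |   2 | abgahbfah
   1 |   9 | ah
   2 |   5 | ahbfah
   3 |   7 | bfah
   4 |   3 | bgahbfah
   5 |   0 | cdabgahbfah
   6 |   1 | dabgahbfah
   7 |   8 | fah
   8 |   4 | gahbfah
   9 |  10 | h
  10 |   6 | hbfah

SA = [2, 9, 5, 7, 3, 0, 1, 8, 4, 10, 6]
rank  pair      lcp
   1  s[2:],s[9:]  1  'a'
   2  s[9:],s[5:]  2  'ah'
   3  s[5:],s[7:]  0  ''
   4  s[7:],s[3:]  1  'b'
   5  s[3:],s[0:]  0  ''
   6  s[0:],s[1:]  0  ''
   7  s[1:],s[8:]  0  ''
   8  s[8:],s[4:]  0  ''
   9  s[4:],s[10:]  0  ''
  10  s[10:],s[6:]  1  'h'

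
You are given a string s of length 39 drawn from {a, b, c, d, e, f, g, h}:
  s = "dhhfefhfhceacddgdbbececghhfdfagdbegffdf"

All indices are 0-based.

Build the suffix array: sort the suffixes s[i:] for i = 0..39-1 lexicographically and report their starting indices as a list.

rank | idx | suffix
   0 |  11 | acddgdbbececghhfdfagdbegffdf
   1 |  29 | agdbegffdf
   2 |  17 | bbececghhfdfagdbegffdf
   3 |  18 | bececghhfdfagdbegffdf
   4 |  32 | begffdf
   5 |  12 | cddgdbbececghhfdfagdbegffdf
   6 |   9 | ceacddgdbbececghhfdfagdbegffdf
   7 |  20 | cecghhfdfagdbegffdf
   8 |  22 | cghhfdfagdbegffdf
   9 |  16 | dbbececghhfdfagdbegffdf
  10 |  31 | dbegffdf
  11 |  13 | ddgdbbececghhfdfagdbegffdf
  12 |  37 | df
  13 |  27 | dfagdbegffdf
  14 |  14 | dgdbbececghhfdfagdbegffdf
  15 |   0 | dhhfefhfhceacddgdbbececghhfdfagdbegffdf
  16 |  10 | eacddgdbbececghhfdfagdbegffdf
  17 |  19 | ececghhfdfagdbegffdf
  18 |  21 | ecghhfdfagdbegffdf
  19 |   4 | efhfhceacddgdbbececghhfdfagdbegffdf
  20 |  33 | egffdf
  21 |  38 | f
  22 |  28 | fagdbegffdf
  23 |  36 | fdf
  24 |  26 | fdfagdbegffdf
  25 |   3 | fefhfhceacddgdbbececghhfdfagdbegffdf
  26 |  35 | ffdf
  27 |   7 | fhceacddgdbbececghhfdfagdbegffdf
  28 |   5 | fhfhceacddgdbbececghhfdfagdbegffdf
  29 |  15 | gdbbececghhfdfagdbegffdf
  30 |  30 | gdbegffdf
  31 |  34 | gffdf
  32 |  23 | ghhfdfagdbegffdf
  33 |   8 | hceacddgdbbececghhfdfagdbegffdf
  34 |  25 | hfdfagdbegffdf
  35 |   2 | hfefhfhceacddgdbbececghhfdfagdbegffdf
  36 |   6 | hfhceacddgdbbececghhfdfagdbegffdf
  37 |  24 | hhfdfagdbegffdf
  38 |   1 | hhfefhfhceacddgdbbececghhfdfagdbegffdf

[11, 29, 17, 18, 32, 12, 9, 20, 22, 16, 31, 13, 37, 27, 14, 0, 10, 19, 21, 4, 33, 38, 28, 36, 26, 3, 35, 7, 5, 15, 30, 34, 23, 8, 25, 2, 6, 24, 1]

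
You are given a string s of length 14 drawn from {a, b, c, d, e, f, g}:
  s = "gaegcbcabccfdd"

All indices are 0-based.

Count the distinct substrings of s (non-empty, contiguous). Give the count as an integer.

sorted suffixes:
  #0 SA[0]=7  'abccfdd'
  #1 SA[1]=1  'aegcbcabccfdd'
  #2 SA[2]=5  'bcabccfdd'
  #3 SA[3]=8  'bccfdd'
  #4 SA[4]=6  'cabccfdd'
  #5 SA[5]=4  'cbcabccfdd'
  #6 SA[6]=9  'ccfdd'
  #7 SA[7]=10  'cfdd'
  #8 SA[8]=13  'd'
  #9 SA[9]=12  'dd'
  #10 SA[10]=2  'egcbcabccfdd'
  #11 SA[11]=11  'fdd'
  #12 SA[12]=0  'gaegcbcabccfdd'
  #13 SA[13]=3  'gcbcabccfdd'

SA = [7, 1, 5, 8, 6, 4, 9, 10, 13, 12, 2, 11, 0, 3]
rank  pair      lcp
   1  s[7:],s[1:]  1  'a'
   2  s[1:],s[5:]  0  ''
   3  s[5:],s[8:]  2  'bc'
   4  s[8:],s[6:]  0  ''
   5  s[6:],s[4:]  1  'c'
   6  s[4:],s[9:]  1  'c'
   7  s[9:],s[10:]  1  'c'
   8  s[10:],s[13:]  0  ''
   9  s[13:],s[12:]  1  'd'
  10  s[12:],s[2:]  0  ''
  11  s[2:],s[11:]  0  ''
  12  s[11:],s[0:]  0  ''
  13  s[0:],s[3:]  1  'g'

n(n+1)/2 = 14·15/2 = 105
Σ LCP = 0 + 1 + 0 + 2 + 0 + 1 + 1 + 1 + 0 + 1 + 0 + 0 + 0 + 1 = 8
distinct = 105 − 8 = 97

97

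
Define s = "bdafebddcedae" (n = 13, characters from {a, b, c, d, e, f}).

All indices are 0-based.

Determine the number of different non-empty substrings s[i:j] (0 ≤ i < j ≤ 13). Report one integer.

82

sorted suffixes:
  #0 SA[0]=11  'ae'
  #1 SA[1]=2  'afebddcedae'
  #2 SA[2]=0  'bdafebddcedae'
  #3 SA[3]=5  'bddcedae'
  #4 SA[4]=8  'cedae'
  #5 SA[5]=10  'dae'
  #6 SA[6]=1  'dafebddcedae'
  #7 SA[7]=7  'dcedae'
  #8 SA[8]=6  'ddcedae'
  #9 SA[9]=12  'e'
  #10 SA[10]=4  'ebddcedae'
  #11 SA[11]=9  'edae'
  #12 SA[12]=3  'febddcedae'

SA = [11, 2, 0, 5, 8, 10, 1, 7, 6, 12, 4, 9, 3]
rank  pair      lcp
   1  s[11:],s[2:]  1  'a'
   2  s[2:],s[0:]  0  ''
   3  s[0:],s[5:]  2  'bd'
   4  s[5:],s[8:]  0  ''
   5  s[8:],s[10:]  0  ''
   6  s[10:],s[1:]  2  'da'
   7  s[1:],s[7:]  1  'd'
   8  s[7:],s[6:]  1  'd'
   9  s[6:],s[12:]  0  ''
  10  s[12:],s[4:]  1  'e'
  11  s[4:],s[9:]  1  'e'
  12  s[9:],s[3:]  0  ''

n(n+1)/2 = 13·14/2 = 91
Σ LCP = 0 + 1 + 0 + 2 + 0 + 0 + 2 + 1 + 1 + 0 + 1 + 1 + 0 = 9
distinct = 91 − 9 = 82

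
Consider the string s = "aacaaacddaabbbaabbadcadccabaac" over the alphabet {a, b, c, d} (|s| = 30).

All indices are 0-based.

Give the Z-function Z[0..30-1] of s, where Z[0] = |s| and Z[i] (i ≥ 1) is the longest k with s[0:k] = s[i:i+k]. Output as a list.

Z[0]=30
i=1: outside box; Z[1]=1 grow→box=[1,2)
i=2: outside box; Z[2]=0
i=3: outside box; Z[3]=2 grow→box=[3,5)
i=4: min(r-i=1, Z[1]=1)=1; Z[4]=3 grow→box=[4,7)
i=5: min(r-i=2, Z[1]=1)=1; Z[5]=1
i=6: min(r-i=1, Z[2]=0)=0; Z[6]=0
i=7: outside box; Z[7]=0
i=8: outside box; Z[8]=0
i=9: outside box; Z[9]=2 grow→box=[9,11)
i=10: min(r-i=1, Z[1]=1)=1; Z[10]=1
i=11: outside box; Z[11]=0
i=12: outside box; Z[12]=0
i=13: outside box; Z[13]=0
i=14: outside box; Z[14]=2 grow→box=[14,16)
i=15: min(r-i=1, Z[1]=1)=1; Z[15]=1
i=16: outside box; Z[16]=0
i=17: outside box; Z[17]=0
i=18: outside box; Z[18]=1 grow→box=[18,19)
i=19: outside box; Z[19]=0
i=20: outside box; Z[20]=0
i=21: outside box; Z[21]=1 grow→box=[21,22)
i=22: outside box; Z[22]=0
i=23: outside box; Z[23]=0
i=24: outside box; Z[24]=0
i=25: outside box; Z[25]=1 grow→box=[25,26)
i=26: outside box; Z[26]=0
i=27: outside box; Z[27]=3 grow→box=[27,30)
i=28: min(r-i=2, Z[1]=1)=1; Z[28]=1
i=29: min(r-i=1, Z[2]=0)=0; Z[29]=0

[30, 1, 0, 2, 3, 1, 0, 0, 0, 2, 1, 0, 0, 0, 2, 1, 0, 0, 1, 0, 0, 1, 0, 0, 0, 1, 0, 3, 1, 0]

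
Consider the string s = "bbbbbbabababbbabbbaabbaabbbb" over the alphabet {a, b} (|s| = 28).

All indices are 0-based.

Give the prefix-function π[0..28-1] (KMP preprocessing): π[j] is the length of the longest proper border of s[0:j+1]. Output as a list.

π[0] = 0
j=1 s[j]='b': π[1]=1 (border 'b')
j=2 s[j]='b': π[2]=2 (border 'bb')
j=3 s[j]='b': π[3]=3 (border 'bbb')
j=4 s[j]='b': π[4]=4 (border 'bbbb')
j=5 s[j]='b': π[5]=5 (border 'bbbbb')
j=6 s[j]='a': k: 5→4→3→2→1→0; π[6]=0 (border '')
j=7 s[j]='b': π[7]=1 (border 'b')
j=8 s[j]='a': k: 1→0; π[8]=0 (border '')
j=9 s[j]='b': π[9]=1 (border 'b')
j=10 s[j]='a': k: 1→0; π[10]=0 (border '')
j=11 s[j]='b': π[11]=1 (border 'b')
j=12 s[j]='b': π[12]=2 (border 'bb')
j=13 s[j]='b': π[13]=3 (border 'bbb')
j=14 s[j]='a': k: 3→2→1→0; π[14]=0 (border '')
j=15 s[j]='b': π[15]=1 (border 'b')
j=16 s[j]='b': π[16]=2 (border 'bb')
j=17 s[j]='b': π[17]=3 (border 'bbb')
j=18 s[j]='a': k: 3→2→1→0; π[18]=0 (border '')
j=19 s[j]='a': π[19]=0 (border '')
j=20 s[j]='b': π[20]=1 (border 'b')
j=21 s[j]='b': π[21]=2 (border 'bb')
j=22 s[j]='a': k: 2→1→0; π[22]=0 (border '')
j=23 s[j]='a': π[23]=0 (border '')
j=24 s[j]='b': π[24]=1 (border 'b')
j=25 s[j]='b': π[25]=2 (border 'bb')
j=26 s[j]='b': π[26]=3 (border 'bbb')
j=27 s[j]='b': π[27]=4 (border 'bbbb')

[0, 1, 2, 3, 4, 5, 0, 1, 0, 1, 0, 1, 2, 3, 0, 1, 2, 3, 0, 0, 1, 2, 0, 0, 1, 2, 3, 4]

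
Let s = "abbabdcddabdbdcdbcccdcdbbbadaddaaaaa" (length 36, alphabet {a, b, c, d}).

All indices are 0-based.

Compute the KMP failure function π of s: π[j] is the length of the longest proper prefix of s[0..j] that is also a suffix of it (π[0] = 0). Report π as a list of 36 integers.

[0, 0, 0, 1, 2, 0, 0, 0, 0, 1, 2, 0, 0, 0, 0, 0, 0, 0, 0, 0, 0, 0, 0, 0, 0, 0, 1, 0, 1, 0, 0, 1, 1, 1, 1, 1]

π[0] = 0
j=1 s[j]='b': π[1]=0 (border '')
j=2 s[j]='b': π[2]=0 (border '')
j=3 s[j]='a': π[3]=1 (border 'a')
j=4 s[j]='b': π[4]=2 (border 'ab')
j=5 s[j]='d': k: 2→0; π[5]=0 (border '')
j=6 s[j]='c': π[6]=0 (border '')
j=7 s[j]='d': π[7]=0 (border '')
j=8 s[j]='d': π[8]=0 (border '')
j=9 s[j]='a': π[9]=1 (border 'a')
j=10 s[j]='b': π[10]=2 (border 'ab')
j=11 s[j]='d': k: 2→0; π[11]=0 (border '')
j=12 s[j]='b': π[12]=0 (border '')
j=13 s[j]='d': π[13]=0 (border '')
j=14 s[j]='c': π[14]=0 (border '')
j=15 s[j]='d': π[15]=0 (border '')
j=16 s[j]='b': π[16]=0 (border '')
j=17 s[j]='c': π[17]=0 (border '')
j=18 s[j]='c': π[18]=0 (border '')
j=19 s[j]='c': π[19]=0 (border '')
j=20 s[j]='d': π[20]=0 (border '')
j=21 s[j]='c': π[21]=0 (border '')
j=22 s[j]='d': π[22]=0 (border '')
j=23 s[j]='b': π[23]=0 (border '')
j=24 s[j]='b': π[24]=0 (border '')
j=25 s[j]='b': π[25]=0 (border '')
j=26 s[j]='a': π[26]=1 (border 'a')
j=27 s[j]='d': k: 1→0; π[27]=0 (border '')
j=28 s[j]='a': π[28]=1 (border 'a')
j=29 s[j]='d': k: 1→0; π[29]=0 (border '')
j=30 s[j]='d': π[30]=0 (border '')
j=31 s[j]='a': π[31]=1 (border 'a')
j=32 s[j]='a': k: 1→0; π[32]=1 (border 'a')
j=33 s[j]='a': k: 1→0; π[33]=1 (border 'a')
j=34 s[j]='a': k: 1→0; π[34]=1 (border 'a')
j=35 s[j]='a': k: 1→0; π[35]=1 (border 'a')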